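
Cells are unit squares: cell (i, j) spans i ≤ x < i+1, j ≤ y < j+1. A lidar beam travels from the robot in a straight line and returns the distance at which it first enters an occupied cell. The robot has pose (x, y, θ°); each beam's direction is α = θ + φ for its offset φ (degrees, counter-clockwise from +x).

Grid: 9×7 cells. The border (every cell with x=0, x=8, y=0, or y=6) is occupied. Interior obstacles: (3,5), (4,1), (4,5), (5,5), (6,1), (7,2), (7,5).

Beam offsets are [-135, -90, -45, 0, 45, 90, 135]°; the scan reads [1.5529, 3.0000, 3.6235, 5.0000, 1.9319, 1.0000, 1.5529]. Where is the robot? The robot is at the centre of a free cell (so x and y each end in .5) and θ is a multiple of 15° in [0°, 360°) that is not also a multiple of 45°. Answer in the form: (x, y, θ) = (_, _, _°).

(x, y, θ) = (2.5, 4.5, 330°)

Enumerate (i+0.5, j+0.5, θ) over the 28 free cells and 16 admissible headings. For each, cast all 7 beams and compare to the given ranges.
  (3.5, 2.5, 210°): beam 1 = 2.5882 ≠ 1.5529 ✗
  (2.5, 5.5, 60°): beam 1 = 4.6587 ≠ 1.5529 ✗
  (4.5, 3.5, 120°): beam 1 = 2.5882 ≠ 1.5529 ✗
  …
  (2.5, 4.5, 330°): r_1=1.5529, r_2=3.0000, r_3=3.6235, r_4=5.0000, r_5=1.9319, r_6=1.0000, r_7=1.5529 — all match ✓
No second candidate reproduces the full scan.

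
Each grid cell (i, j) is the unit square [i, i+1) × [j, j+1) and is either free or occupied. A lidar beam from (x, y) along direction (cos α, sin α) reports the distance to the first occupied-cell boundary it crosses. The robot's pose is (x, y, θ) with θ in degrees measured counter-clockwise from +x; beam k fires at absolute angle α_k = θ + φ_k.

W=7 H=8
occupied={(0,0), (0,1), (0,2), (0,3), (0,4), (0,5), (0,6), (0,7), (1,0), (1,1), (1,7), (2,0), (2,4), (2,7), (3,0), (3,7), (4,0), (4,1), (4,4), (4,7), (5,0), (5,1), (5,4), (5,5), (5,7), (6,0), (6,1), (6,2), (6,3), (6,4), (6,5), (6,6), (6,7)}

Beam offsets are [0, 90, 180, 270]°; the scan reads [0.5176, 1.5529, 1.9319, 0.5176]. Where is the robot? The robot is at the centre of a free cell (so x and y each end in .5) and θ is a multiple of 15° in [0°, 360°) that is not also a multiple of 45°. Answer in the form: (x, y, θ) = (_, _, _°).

(x, y, θ) = (4.5, 5.5, 15°)

Enumerate (i+0.5, j+0.5, θ) over the 23 free cells and 16 admissible headings. For each, cast all 4 beams and compare to the given ranges.
  (2.5, 5.5, 60°): beam 1 = 1.7321 ≠ 0.5176 ✗
  (1.5, 3.5, 105°): beam 1 = 1.9319 ≠ 0.5176 ✗
  (1.5, 6.5, 60°): beam 1 = 0.5774 ≠ 0.5176 ✗
  (3.5, 4.5, 210°): beam 1 = 0.5774 ≠ 0.5176 ✗
  …
  (4.5, 5.5, 15°): r_1=0.5176, r_2=1.5529, r_3=1.9319, r_4=0.5176 — all match ✓
Only this pose fits every beam.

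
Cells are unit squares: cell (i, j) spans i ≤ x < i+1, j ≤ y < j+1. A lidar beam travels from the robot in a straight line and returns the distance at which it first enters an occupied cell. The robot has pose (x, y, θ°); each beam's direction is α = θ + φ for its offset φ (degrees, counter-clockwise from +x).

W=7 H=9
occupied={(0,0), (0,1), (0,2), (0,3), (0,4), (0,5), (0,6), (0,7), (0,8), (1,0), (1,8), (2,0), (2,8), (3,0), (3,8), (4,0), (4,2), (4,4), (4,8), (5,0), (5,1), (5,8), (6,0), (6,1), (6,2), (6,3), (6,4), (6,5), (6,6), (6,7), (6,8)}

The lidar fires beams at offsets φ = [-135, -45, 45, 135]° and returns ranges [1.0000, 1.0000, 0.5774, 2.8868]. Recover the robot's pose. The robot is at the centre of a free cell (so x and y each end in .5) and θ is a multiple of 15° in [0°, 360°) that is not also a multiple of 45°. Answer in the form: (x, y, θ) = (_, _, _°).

(x, y, θ) = (5.5, 5.5, 345°)

The pose lattice has 32·16 = 512 candidates. Test each by forward raycasting.
  (4.5, 3.5, 330°): beam 1 = 3.6235 ≠ 1.0000 ✗
  (5.5, 6.5, 150°): beam 1 = 0.5176 ≠ 1.0000 ✗
  (4.5, 6.5, 285°): beam 1 = 3.0000 ≠ 1.0000 ✗
  (5.5, 6.5, 210°): beam 1 = 1.5529 ≠ 1.0000 ✗
  …
  (5.5, 5.5, 345°): r_1=1.0000, r_2=1.0000, r_3=0.5774, r_4=2.8868 — all match ✓
No second candidate reproduces the full scan.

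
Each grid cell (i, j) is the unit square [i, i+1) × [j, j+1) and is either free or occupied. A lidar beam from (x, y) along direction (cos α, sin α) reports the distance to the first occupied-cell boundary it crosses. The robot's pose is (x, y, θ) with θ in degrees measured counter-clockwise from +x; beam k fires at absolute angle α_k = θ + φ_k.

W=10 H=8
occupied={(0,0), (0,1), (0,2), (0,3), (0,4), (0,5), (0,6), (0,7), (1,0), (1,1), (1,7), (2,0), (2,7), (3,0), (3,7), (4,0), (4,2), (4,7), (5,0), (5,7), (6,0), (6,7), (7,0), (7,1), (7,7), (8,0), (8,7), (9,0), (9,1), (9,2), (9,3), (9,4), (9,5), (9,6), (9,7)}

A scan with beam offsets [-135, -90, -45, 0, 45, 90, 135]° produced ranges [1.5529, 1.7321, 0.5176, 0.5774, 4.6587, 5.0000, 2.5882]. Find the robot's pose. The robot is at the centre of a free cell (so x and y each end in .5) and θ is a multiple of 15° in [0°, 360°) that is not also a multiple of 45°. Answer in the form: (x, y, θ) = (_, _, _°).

(x, y, θ) = (3.5, 2.5, 30°)

Enumerate (i+0.5, j+0.5, θ) over the 45 free cells and 16 admissible headings. For each, cast all 7 beams and compare to the given ranges.
  (3.5, 3.5, 165°): beam 1 = 6.3509 ≠ 1.5529 ✗
  (8.5, 2.5, 240°): beam 1 = 4.6587 ≠ 1.5529 ✗
  (2.5, 6.5, 345°): beam 1 = 1.7321 ≠ 1.5529 ✗
  …
  (3.5, 2.5, 30°): r_1=1.5529, r_2=1.7321, r_3=0.5176, r_4=0.5774, r_5=4.6587, r_6=5.0000, r_7=2.5882 — all match ✓
Unique over the lattice → pose = (3.5, 2.5, 30°).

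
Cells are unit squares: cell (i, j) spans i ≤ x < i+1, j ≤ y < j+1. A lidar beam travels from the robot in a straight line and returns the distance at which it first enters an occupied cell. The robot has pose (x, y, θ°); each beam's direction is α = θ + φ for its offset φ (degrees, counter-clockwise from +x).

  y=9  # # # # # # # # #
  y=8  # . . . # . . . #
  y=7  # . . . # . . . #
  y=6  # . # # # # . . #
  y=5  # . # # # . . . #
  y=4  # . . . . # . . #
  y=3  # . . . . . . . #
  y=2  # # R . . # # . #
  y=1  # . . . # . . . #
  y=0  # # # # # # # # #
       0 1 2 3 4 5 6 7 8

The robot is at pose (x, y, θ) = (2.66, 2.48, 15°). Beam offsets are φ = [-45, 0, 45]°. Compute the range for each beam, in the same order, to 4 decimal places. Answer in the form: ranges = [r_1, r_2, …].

beam 1: φ=-45°, α=330°
  dir = (cos 330°, sin 330°) = (0.8660, -0.5000); from cell (2,2)
  next x-line at t=0.3926, next y-line at t=0.9600; Δt_x=1.1547, Δt_y=2.0000
    x: enter (3,2) at t=0.3926
    y: enter (3,1) at t=0.9600
    x: enter (4,1) at t=1.5473 ← occupied
  → r_1 = 1.5473
beam 2: φ=0°, α=15°
  dir = (cos 15°, sin 15°) = (0.9659, 0.2588); from cell (2,2)
  next x-line at t=0.3520, next y-line at t=2.0091; Δt_x=1.0353, Δt_y=3.8637
    x: enter (3,2) at t=0.3520
    x: enter (4,2) at t=1.3873
    y: enter (4,3) at t=2.0091
    x: enter (5,3) at t=2.4225
    x: enter (6,3) at t=3.4578
    x: enter (7,3) at t=4.4931
    x: enter (8,3) at t=5.5284 ← occupied
  → r_2 = 5.5284
beam 3: φ=45°, α=60°
  dir = (cos 60°, sin 60°) = (0.5000, 0.8660); from cell (2,2)
  next x-line at t=0.6800, next y-line at t=0.6004; Δt_x=2.0000, Δt_y=1.1547
    y: enter (2,3) at t=0.6004
    x: enter (3,3) at t=0.6800
    y: enter (3,4) at t=1.7551
    x: enter (4,4) at t=2.6800
    y: enter (4,5) at t=2.9098 ← occupied
  → r_3 = 2.9098

ranges = [1.5473, 5.5284, 2.9098]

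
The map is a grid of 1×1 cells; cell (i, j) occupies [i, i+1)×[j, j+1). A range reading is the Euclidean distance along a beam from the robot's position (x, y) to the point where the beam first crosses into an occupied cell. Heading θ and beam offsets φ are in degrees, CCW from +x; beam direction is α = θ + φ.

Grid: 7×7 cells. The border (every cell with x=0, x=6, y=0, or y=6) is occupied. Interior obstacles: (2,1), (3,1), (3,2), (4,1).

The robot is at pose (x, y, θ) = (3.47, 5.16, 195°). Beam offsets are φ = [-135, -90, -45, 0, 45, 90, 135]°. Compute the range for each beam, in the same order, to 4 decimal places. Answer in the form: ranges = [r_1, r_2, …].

ranges = [0.9699, 0.8696, 1.6800, 2.5571, 4.8036, 3.2715, 2.9214]

beam 1: φ=-135°, α=60°
  direction (0.5000, 0.8660); cell (3,5); t to first gridline: x 1.0600, y 0.9699 (then +2.0000 / +1.1547)
    (3,6) via y @ 0.9699  # hit
  → r_1 = 0.9699
beam 2: φ=-90°, α=105°
  direction (-0.2588, 0.9659); cell (3,5); t to first gridline: x 1.8159, y 0.8696 (then +3.8637 / +1.0353)
    (3,6) via y @ 0.8696  # hit
  → r_2 = 0.8696
beam 3: φ=-45°, α=150°
  direction (-0.8660, 0.5000); cell (3,5); t to first gridline: x 0.5427, y 1.6800 (then +1.1547 / +2.0000)
    (2,5) via x @ 0.5427
    (2,6) via y @ 1.6800  # hit
  → r_3 = 1.6800
beam 4: φ=0°, α=195°
  direction (-0.9659, -0.2588); cell (3,5); t to first gridline: x 0.4866, y 0.6182 (then +1.0353 / +3.8637)
    (2,5) via x @ 0.4866
    (2,4) via y @ 0.6182
    (1,4) via x @ 1.5219
    (0,4) via x @ 2.5571  # hit
  → r_4 = 2.5571
beam 5: φ=45°, α=240°
  direction (-0.5000, -0.8660); cell (3,5); t to first gridline: x 0.9400, y 0.1848 (then +2.0000 / +1.1547)
    (3,4) via y @ 0.1848
    (2,4) via x @ 0.9400
    (2,3) via y @ 1.3395
    (2,2) via y @ 2.4942
    (1,2) via x @ 2.9400
    (1,1) via y @ 3.6489
    (1,0) via y @ 4.8036  # hit
  → r_5 = 4.8036
beam 6: φ=90°, α=285°
  direction (0.2588, -0.9659); cell (3,5); t to first gridline: x 2.0478, y 0.1656 (then +3.8637 / +1.0353)
    (3,4) via y @ 0.1656
    (3,3) via y @ 1.2009
    (4,3) via x @ 2.0478
    (4,2) via y @ 2.2362
    (4,1) via y @ 3.2715  # hit
  → r_6 = 3.2715
beam 7: φ=135°, α=330°
  direction (0.8660, -0.5000); cell (3,5); t to first gridline: x 0.6120, y 0.3200 (then +1.1547 / +2.0000)
    (3,4) via y @ 0.3200
    (4,4) via x @ 0.6120
    (5,4) via x @ 1.7667
    (5,3) via y @ 2.3200
    (6,3) via x @ 2.9214  # hit
  → r_7 = 2.9214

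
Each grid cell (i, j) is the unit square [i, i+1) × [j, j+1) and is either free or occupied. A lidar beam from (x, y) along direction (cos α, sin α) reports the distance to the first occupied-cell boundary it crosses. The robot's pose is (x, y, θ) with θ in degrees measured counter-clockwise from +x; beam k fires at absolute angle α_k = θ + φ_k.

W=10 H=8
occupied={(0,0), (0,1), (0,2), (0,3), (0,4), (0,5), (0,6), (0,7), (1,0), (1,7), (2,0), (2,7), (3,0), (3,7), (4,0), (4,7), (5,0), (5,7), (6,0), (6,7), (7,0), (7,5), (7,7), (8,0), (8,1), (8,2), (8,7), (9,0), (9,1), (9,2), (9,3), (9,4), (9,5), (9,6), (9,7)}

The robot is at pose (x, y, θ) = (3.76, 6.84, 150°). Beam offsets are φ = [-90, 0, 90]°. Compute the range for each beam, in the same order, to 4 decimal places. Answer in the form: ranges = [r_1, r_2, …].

ranges = [0.1848, 0.3200, 5.5200]

beam 1: φ=-90°, α=60°
  dir = (cos 60°, sin 60°) = (0.5000, 0.8660); from cell (3,6)
  next x-line at t=0.4800, next y-line at t=0.1848; Δt_x=2.0000, Δt_y=1.1547
    y: enter (3,7) at t=0.1848 ← occupied
  → r_1 = 0.1848
beam 2: φ=0°, α=150°
  dir = (cos 150°, sin 150°) = (-0.8660, 0.5000); from cell (3,6)
  next x-line at t=0.8776, next y-line at t=0.3200; Δt_x=1.1547, Δt_y=2.0000
    y: enter (3,7) at t=0.3200 ← occupied
  → r_2 = 0.3200
beam 3: φ=90°, α=240°
  dir = (cos 240°, sin 240°) = (-0.5000, -0.8660); from cell (3,6)
  next x-line at t=1.5200, next y-line at t=0.9699; Δt_x=2.0000, Δt_y=1.1547
    y: enter (3,5) at t=0.9699
    x: enter (2,5) at t=1.5200
    y: enter (2,4) at t=2.1246
    y: enter (2,3) at t=3.2793
    x: enter (1,3) at t=3.5200
    y: enter (1,2) at t=4.4341
    x: enter (0,2) at t=5.5200 ← occupied
  → r_3 = 5.5200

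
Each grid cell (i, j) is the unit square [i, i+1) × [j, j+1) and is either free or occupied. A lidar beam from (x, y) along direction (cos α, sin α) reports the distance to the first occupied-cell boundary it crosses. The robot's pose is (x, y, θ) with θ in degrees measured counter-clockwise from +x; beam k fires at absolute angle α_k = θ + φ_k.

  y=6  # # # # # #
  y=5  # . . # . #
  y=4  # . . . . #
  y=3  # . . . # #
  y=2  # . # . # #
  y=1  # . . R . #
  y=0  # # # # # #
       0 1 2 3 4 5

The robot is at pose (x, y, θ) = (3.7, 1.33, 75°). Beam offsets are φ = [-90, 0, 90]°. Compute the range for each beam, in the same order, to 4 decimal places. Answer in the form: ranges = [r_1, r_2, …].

ranges = [1.2750, 1.1591, 2.7952]

beam 1: φ=-90°, α=345°
  dir = (cos 345°, sin 345°) = (0.9659, -0.2588); from cell (3,1)
  next x-line at t=0.3106, next y-line at t=1.2750; Δt_x=1.0353, Δt_y=3.8637
    x: enter (4,1) at t=0.3106
    y: enter (4,0) at t=1.2750 ← occupied
  → r_1 = 1.2750
beam 2: φ=0°, α=75°
  dir = (cos 75°, sin 75°) = (0.2588, 0.9659); from cell (3,1)
  next x-line at t=1.1591, next y-line at t=0.6936; Δt_x=3.8637, Δt_y=1.0353
    y: enter (3,2) at t=0.6936
    x: enter (4,2) at t=1.1591 ← occupied
  → r_2 = 1.1591
beam 3: φ=90°, α=165°
  dir = (cos 165°, sin 165°) = (-0.9659, 0.2588); from cell (3,1)
  next x-line at t=0.7247, next y-line at t=2.5887; Δt_x=1.0353, Δt_y=3.8637
    x: enter (2,1) at t=0.7247
    x: enter (1,1) at t=1.7600
    y: enter (1,2) at t=2.5887
    x: enter (0,2) at t=2.7952 ← occupied
  → r_3 = 2.7952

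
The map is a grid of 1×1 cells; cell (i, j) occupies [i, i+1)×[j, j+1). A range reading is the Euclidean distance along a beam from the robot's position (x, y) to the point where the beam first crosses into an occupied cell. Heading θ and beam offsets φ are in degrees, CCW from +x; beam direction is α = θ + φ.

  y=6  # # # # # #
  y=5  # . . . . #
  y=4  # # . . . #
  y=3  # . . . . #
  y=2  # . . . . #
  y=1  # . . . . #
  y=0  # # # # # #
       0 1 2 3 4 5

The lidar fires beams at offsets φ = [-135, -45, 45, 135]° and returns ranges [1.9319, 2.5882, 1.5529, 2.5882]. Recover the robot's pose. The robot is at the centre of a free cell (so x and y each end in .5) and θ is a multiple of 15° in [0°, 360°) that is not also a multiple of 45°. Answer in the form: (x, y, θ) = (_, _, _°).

(x, y, θ) = (3.5, 3.5, 300°)

Enumerate (i+0.5, j+0.5, θ) over the 19 free cells and 16 admissible headings. For each, cast all 4 beams and compare to the given ranges.
  (4.5, 2.5, 285°): beam 1 = 3.0000 ≠ 1.9319 ✗
  (1.5, 2.5, 300°): beam 1 = 0.5176 ≠ 1.9319 ✗
  (1.5, 1.5, 345°): beam 1 = 0.5774 ≠ 1.9319 ✗
  (1.5, 1.5, 285°): beam 1 = 0.5774 ≠ 1.9319 ✗
  …
  (3.5, 3.5, 300°): r_1=1.9319, r_2=2.5882, r_3=1.5529, r_4=2.5882 — all match ✓
Unique over the lattice → pose = (3.5, 3.5, 300°).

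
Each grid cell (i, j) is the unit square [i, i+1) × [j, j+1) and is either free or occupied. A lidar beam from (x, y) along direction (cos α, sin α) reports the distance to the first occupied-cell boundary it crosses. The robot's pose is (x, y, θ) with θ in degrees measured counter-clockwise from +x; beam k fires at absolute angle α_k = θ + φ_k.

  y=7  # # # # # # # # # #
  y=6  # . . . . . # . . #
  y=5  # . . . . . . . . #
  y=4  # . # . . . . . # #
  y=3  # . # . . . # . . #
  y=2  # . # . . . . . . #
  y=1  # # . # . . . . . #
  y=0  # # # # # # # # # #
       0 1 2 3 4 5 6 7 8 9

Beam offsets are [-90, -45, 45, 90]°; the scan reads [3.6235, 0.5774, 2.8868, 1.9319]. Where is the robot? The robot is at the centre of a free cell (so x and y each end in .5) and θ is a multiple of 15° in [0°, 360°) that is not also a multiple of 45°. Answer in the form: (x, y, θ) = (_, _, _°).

(x, y, θ) = (7.5, 4.5, 15°)

Candidates: 40 free-cell centres × 16 headings = 640 poses. Raycast each; keep the one whose scan matches to 4 dp.
  (1.5, 6.5, 330°): beam 1 = 1.0000 ≠ 3.6235 ✗
  (4.5, 5.5, 165°): beam 1 = 1.5529 ≠ 3.6235 ✗
  (5.5, 5.5, 210°): beam 1 = 1.7321 ≠ 3.6235 ✗
  …
  (7.5, 4.5, 15°): r_1=3.6235, r_2=0.5774, r_3=2.8868, r_4=1.9319 — all match ✓
Unique over the lattice → pose = (7.5, 4.5, 15°).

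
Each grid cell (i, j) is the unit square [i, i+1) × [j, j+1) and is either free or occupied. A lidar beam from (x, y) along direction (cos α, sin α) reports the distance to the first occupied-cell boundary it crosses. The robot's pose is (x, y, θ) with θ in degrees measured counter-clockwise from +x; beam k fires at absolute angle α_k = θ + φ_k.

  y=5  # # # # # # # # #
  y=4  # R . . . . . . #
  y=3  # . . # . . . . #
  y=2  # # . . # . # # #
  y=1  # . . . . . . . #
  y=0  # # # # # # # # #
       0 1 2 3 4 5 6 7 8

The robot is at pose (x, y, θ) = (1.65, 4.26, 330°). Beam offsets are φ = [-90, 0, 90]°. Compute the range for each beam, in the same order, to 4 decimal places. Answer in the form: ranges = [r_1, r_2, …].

beam 1: φ=-90°, α=240°
  dir = (cos 240°, sin 240°) = (-0.5000, -0.8660); from cell (1,4)
  next x-line at t=1.3000, next y-line at t=0.3002; Δt_x=2.0000, Δt_y=1.1547
    y: enter (1,3) at t=0.3002
    x: enter (0,3) at t=1.3000 ← occupied
  → r_1 = 1.3000
beam 2: φ=0°, α=330°
  dir = (cos 330°, sin 330°) = (0.8660, -0.5000); from cell (1,4)
  next x-line at t=0.4041, next y-line at t=0.5200; Δt_x=1.1547, Δt_y=2.0000
    x: enter (2,4) at t=0.4041
    y: enter (2,3) at t=0.5200
    x: enter (3,3) at t=1.5588 ← occupied
  → r_2 = 1.5588
beam 3: φ=90°, α=60°
  dir = (cos 60°, sin 60°) = (0.5000, 0.8660); from cell (1,4)
  next x-line at t=0.7000, next y-line at t=0.8545; Δt_x=2.0000, Δt_y=1.1547
    x: enter (2,4) at t=0.7000
    y: enter (2,5) at t=0.8545 ← occupied
  → r_3 = 0.8545

ranges = [1.3000, 1.5588, 0.8545]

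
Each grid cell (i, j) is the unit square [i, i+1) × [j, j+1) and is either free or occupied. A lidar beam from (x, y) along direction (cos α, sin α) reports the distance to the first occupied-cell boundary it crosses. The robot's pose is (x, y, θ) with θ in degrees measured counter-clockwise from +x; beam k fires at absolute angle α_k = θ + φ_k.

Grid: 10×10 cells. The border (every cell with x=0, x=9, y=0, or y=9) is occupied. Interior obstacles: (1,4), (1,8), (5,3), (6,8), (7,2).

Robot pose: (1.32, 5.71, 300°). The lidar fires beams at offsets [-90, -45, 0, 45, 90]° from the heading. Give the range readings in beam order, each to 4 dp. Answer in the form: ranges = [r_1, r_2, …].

ranges = [0.3695, 0.7350, 0.8198, 7.9509, 5.4040]

beam 1: φ=-90°, α=210°
  direction (-0.8660, -0.5000); cell (1,5); t to first gridline: x 0.3695, y 1.4200 (then +1.1547 / +2.0000)
    (0,5) via x @ 0.3695  # hit
  → r_1 = 0.3695
beam 2: φ=-45°, α=255°
  direction (-0.2588, -0.9659); cell (1,5); t to first gridline: x 1.2364, y 0.7350 (then +3.8637 / +1.0353)
    (1,4) via y @ 0.7350  # hit
  → r_2 = 0.7350
beam 3: φ=0°, α=300°
  direction (0.5000, -0.8660); cell (1,5); t to first gridline: x 1.3600, y 0.8198 (then +2.0000 / +1.1547)
    (1,4) via y @ 0.8198  # hit
  → r_3 = 0.8198
beam 4: φ=45°, α=345°
  direction (0.9659, -0.2588); cell (1,5); t to first gridline: x 0.7040, y 2.7432 (then +1.0353 / +3.8637)
    (2,5) via x @ 0.7040
    (3,5) via x @ 1.7393
    (3,4) via y @ 2.7432
    (4,4) via x @ 2.7745
    (5,4) via x @ 3.8098
    (6,4) via x @ 4.8451
    (7,4) via x @ 5.8804
    (7,3) via y @ 6.6069
    (8,3) via x @ 6.9156
    (9,3) via x @ 7.9509  # hit
  → r_4 = 7.9509
beam 5: φ=90°, α=30°
  direction (0.8660, 0.5000); cell (1,5); t to first gridline: x 0.7852, y 0.5800 (then +1.1547 / +2.0000)
    (1,6) via y @ 0.5800
    (2,6) via x @ 0.7852
    (3,6) via x @ 1.9399
    (3,7) via y @ 2.5800
    (4,7) via x @ 3.0946
    (5,7) via x @ 4.2493
    (5,8) via y @ 4.5800
    (6,8) via x @ 5.4040  # hit
  → r_5 = 5.4040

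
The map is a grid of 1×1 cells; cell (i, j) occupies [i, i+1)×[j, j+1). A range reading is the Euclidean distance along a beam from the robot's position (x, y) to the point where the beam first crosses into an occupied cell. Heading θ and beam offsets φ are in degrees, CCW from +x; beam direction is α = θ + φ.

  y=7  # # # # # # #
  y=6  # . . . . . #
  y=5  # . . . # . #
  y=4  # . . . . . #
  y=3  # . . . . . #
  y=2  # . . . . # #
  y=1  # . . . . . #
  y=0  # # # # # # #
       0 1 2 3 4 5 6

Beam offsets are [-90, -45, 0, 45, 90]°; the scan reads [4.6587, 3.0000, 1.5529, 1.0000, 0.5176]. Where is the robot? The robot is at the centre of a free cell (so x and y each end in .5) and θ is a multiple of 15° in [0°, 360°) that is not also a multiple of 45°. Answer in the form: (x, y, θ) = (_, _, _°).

(x, y, θ) = (1.5, 5.5, 75°)

The pose lattice has 28·16 = 448 candidates. Test each by forward raycasting.
  (5.5, 1.5, 255°): beam 2 = 1.0000 ≠ 3.0000 ✗
  (4.5, 4.5, 300°): beam 1 = 4.0415 ≠ 4.6587 ✗
  (5.5, 1.5, 15°): beam 1 = 0.5176 ≠ 4.6587 ✗
  …
  (1.5, 5.5, 75°): r_1=4.6587, r_2=3.0000, r_3=1.5529, r_4=1.0000, r_5=0.5176 — all match ✓
Unique over the lattice → pose = (1.5, 5.5, 75°).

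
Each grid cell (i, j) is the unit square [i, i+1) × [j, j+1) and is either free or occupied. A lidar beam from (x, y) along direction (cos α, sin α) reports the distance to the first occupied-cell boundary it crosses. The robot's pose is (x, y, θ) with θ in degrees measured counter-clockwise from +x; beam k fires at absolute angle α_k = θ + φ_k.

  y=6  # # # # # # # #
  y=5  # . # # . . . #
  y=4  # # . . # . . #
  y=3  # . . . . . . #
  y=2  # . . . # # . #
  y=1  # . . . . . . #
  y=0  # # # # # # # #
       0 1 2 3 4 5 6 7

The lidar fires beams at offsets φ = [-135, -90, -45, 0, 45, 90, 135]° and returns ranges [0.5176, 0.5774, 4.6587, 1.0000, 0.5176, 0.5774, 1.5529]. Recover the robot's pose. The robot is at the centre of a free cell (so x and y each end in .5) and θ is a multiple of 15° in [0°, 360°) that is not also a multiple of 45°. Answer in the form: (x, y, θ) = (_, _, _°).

(x, y, θ) = (5.5, 1.5, 210°)

The pose lattice has 24·16 = 384 candidates. Test each by forward raycasting.
  (5.5, 1.5, 30°): beam 3 = 1.5529 ≠ 4.6587 ✗
  (2.5, 4.5, 195°): beam 1 = 0.5774 ≠ 0.5176 ✗
  (1.5, 3.5, 255°): beam 1 = 0.5774 ≠ 0.5176 ✗
  (3.5, 4.5, 120°): beam 3 = 0.5176 ≠ 4.6587 ✗
  …
  (5.5, 1.5, 210°): r_1=0.5176, r_2=0.5774, r_3=4.6587, r_4=1.0000, r_5=0.5176, r_6=0.5774, r_7=1.5529 — all match ✓
Unique over the lattice → pose = (5.5, 1.5, 210°).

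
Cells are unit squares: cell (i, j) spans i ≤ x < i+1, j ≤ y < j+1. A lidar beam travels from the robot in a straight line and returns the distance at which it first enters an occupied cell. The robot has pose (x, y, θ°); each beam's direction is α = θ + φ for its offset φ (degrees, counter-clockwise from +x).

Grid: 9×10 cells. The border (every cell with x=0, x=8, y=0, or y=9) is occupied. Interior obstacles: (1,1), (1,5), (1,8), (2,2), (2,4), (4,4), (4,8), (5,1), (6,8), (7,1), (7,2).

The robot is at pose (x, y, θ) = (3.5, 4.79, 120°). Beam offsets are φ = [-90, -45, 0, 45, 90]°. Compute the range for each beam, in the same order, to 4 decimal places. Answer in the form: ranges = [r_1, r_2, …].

ranges = [5.1962, 3.3232, 3.7066, 0.5176, 0.5774]

beam 1: φ=-90°, α=30°
  direction (0.8660, 0.5000); cell (3,4); t to first gridline: x 0.5774, y 0.4200 (then +1.1547 / +2.0000)
    (3,5) via y @ 0.4200
    (4,5) via x @ 0.5774
    (5,5) via x @ 1.7321
    (5,6) via y @ 2.4200
    (6,6) via x @ 2.8868
    (7,6) via x @ 4.0415
    (7,7) via y @ 4.4200
    (8,7) via x @ 5.1962  # hit
  → r_1 = 5.1962
beam 2: φ=-45°, α=75°
  direction (0.2588, 0.9659); cell (3,4); t to first gridline: x 1.9319, y 0.2174 (then +3.8637 / +1.0353)
    (3,5) via y @ 0.2174
    (3,6) via y @ 1.2527
    (4,6) via x @ 1.9319
    (4,7) via y @ 2.2880
    (4,8) via y @ 3.3232  # hit
  → r_2 = 3.3232
beam 3: φ=0°, α=120°
  direction (-0.5000, 0.8660); cell (3,4); t to first gridline: x 1.0000, y 0.2425 (then +2.0000 / +1.1547)
    (3,5) via y @ 0.2425
    (2,5) via x @ 1.0000
    (2,6) via y @ 1.3972
    (2,7) via y @ 2.5519
    (1,7) via x @ 3.0000
    (1,8) via y @ 3.7066  # hit
  → r_3 = 3.7066
beam 4: φ=45°, α=165°
  direction (-0.9659, 0.2588); cell (3,4); t to first gridline: x 0.5176, y 0.8114 (then +1.0353 / +3.8637)
    (2,4) via x @ 0.5176  # hit
  → r_4 = 0.5176
beam 5: φ=90°, α=210°
  direction (-0.8660, -0.5000); cell (3,4); t to first gridline: x 0.5774, y 1.5800 (then +1.1547 / +2.0000)
    (2,4) via x @ 0.5774  # hit
  → r_5 = 0.5774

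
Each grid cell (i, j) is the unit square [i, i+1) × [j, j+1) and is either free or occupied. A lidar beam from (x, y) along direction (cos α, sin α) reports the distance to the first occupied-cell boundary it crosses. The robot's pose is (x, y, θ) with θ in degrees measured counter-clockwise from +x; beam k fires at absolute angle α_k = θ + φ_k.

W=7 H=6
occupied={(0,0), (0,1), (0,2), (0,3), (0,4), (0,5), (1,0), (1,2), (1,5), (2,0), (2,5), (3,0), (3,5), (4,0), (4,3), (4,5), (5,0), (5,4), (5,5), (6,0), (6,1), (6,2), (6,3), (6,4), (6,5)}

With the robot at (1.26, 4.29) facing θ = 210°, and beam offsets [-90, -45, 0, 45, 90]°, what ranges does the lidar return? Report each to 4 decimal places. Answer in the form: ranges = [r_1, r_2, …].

beam 1: φ=-90°, α=120°
  cosα=-0.5000 sinα=0.8660 | (1,4) | tMaxX 0.5200 tMaxY 0.8198 | tΔX 2.0000 tΔY 1.1547
    t=0.5200 [x] (0,4) — stop
  → r_1 = 0.5200
beam 2: φ=-45°, α=165°
  cosα=-0.9659 sinα=0.2588 | (1,4) | tMaxX 0.2692 tMaxY 2.7432 | tΔX 1.0353 tΔY 3.8637
    t=0.2692 [x] (0,4) — stop
  → r_2 = 0.2692
beam 3: φ=0°, α=210°
  cosα=-0.8660 sinα=-0.5000 | (1,4) | tMaxX 0.3002 tMaxY 0.5800 | tΔX 1.1547 tΔY 2.0000
    t=0.3002 [x] (0,4) — stop
  → r_3 = 0.3002
beam 4: φ=45°, α=255°
  cosα=-0.2588 sinα=-0.9659 | (1,4) | tMaxX 1.0046 tMaxY 0.3002 | tΔX 3.8637 tΔY 1.0353
    t=0.3002 [y] (1,3)
    t=1.0046 [x] (0,3) — stop
  → r_4 = 1.0046
beam 5: φ=90°, α=300°
  cosα=0.5000 sinα=-0.8660 | (1,4) | tMaxX 1.4800 tMaxY 0.3349 | tΔX 2.0000 tΔY 1.1547
    t=0.3349 [y] (1,3)
    t=1.4800 [x] (2,3)
    t=1.4896 [y] (2,2)
    t=2.6443 [y] (2,1)
    t=3.4800 [x] (3,1)
    t=3.7990 [y] (3,0) — stop
  → r_5 = 3.7990

ranges = [0.5200, 0.2692, 0.3002, 1.0046, 3.7990]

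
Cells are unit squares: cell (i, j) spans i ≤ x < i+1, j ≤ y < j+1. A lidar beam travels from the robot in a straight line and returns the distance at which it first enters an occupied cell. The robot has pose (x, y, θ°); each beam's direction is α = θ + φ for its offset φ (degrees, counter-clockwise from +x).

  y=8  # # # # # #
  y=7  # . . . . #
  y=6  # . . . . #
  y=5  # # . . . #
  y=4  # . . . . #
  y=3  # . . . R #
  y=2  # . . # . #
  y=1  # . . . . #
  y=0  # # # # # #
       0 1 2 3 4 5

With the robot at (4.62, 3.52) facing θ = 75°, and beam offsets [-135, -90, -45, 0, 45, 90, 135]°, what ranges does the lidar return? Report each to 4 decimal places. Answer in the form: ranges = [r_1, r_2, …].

ranges = [0.7600, 0.3934, 0.4388, 1.4682, 5.1731, 3.7477, 1.0400]

beam 1: φ=-135°, α=300°
  d=(0.5000,-0.8660)  start (4,3)  tX=0.7600 tY=0.6004  stride 1/|dx|=2.0000 1/|dy|=1.1547
    cross y-line → (4,2), t=0.6004
    cross x-line → (5,2), t=0.7600 (wall)
  → r_1 = 0.7600
beam 2: φ=-90°, α=345°
  d=(0.9659,-0.2588)  start (4,3)  tX=0.3934 tY=2.0091  stride 1/|dx|=1.0353 1/|dy|=3.8637
    cross x-line → (5,3), t=0.3934 (wall)
  → r_2 = 0.3934
beam 3: φ=-45°, α=30°
  d=(0.8660,0.5000)  start (4,3)  tX=0.4388 tY=0.9600  stride 1/|dx|=1.1547 1/|dy|=2.0000
    cross x-line → (5,3), t=0.4388 (wall)
  → r_3 = 0.4388
beam 4: φ=0°, α=75°
  d=(0.2588,0.9659)  start (4,3)  tX=1.4682 tY=0.4969  stride 1/|dx|=3.8637 1/|dy|=1.0353
    cross y-line → (4,4), t=0.4969
    cross x-line → (5,4), t=1.4682 (wall)
  → r_4 = 1.4682
beam 5: φ=45°, α=120°
  d=(-0.5000,0.8660)  start (4,3)  tX=1.2400 tY=0.5543  stride 1/|dx|=2.0000 1/|dy|=1.1547
    cross y-line → (4,4), t=0.5543
    cross x-line → (3,4), t=1.2400
    cross y-line → (3,5), t=1.7090
    cross y-line → (3,6), t=2.8637
    cross x-line → (2,6), t=3.2400
    cross y-line → (2,7), t=4.0184
    cross y-line → (2,8), t=5.1731 (wall)
  → r_5 = 5.1731
beam 6: φ=90°, α=165°
  d=(-0.9659,0.2588)  start (4,3)  tX=0.6419 tY=1.8546  stride 1/|dx|=1.0353 1/|dy|=3.8637
    cross x-line → (3,3), t=0.6419
    cross x-line → (2,3), t=1.6771
    cross y-line → (2,4), t=1.8546
    cross x-line → (1,4), t=2.7124
    cross x-line → (0,4), t=3.7477 (wall)
  → r_6 = 3.7477
beam 7: φ=135°, α=210°
  d=(-0.8660,-0.5000)  start (4,3)  tX=0.7159 tY=1.0400  stride 1/|dx|=1.1547 1/|dy|=2.0000
    cross x-line → (3,3), t=0.7159
    cross y-line → (3,2), t=1.0400 (wall)
  → r_7 = 1.0400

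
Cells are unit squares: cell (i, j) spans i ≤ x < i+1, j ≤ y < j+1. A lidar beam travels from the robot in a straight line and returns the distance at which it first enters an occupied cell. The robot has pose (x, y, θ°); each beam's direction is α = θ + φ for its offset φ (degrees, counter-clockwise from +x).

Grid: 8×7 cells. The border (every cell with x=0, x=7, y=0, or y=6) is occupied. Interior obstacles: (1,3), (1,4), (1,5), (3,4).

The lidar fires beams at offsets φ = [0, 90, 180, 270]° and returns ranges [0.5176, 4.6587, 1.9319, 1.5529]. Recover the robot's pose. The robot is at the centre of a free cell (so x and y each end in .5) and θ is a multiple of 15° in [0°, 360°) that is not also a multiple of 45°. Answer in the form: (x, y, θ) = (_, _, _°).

(x, y, θ) = (2.5, 1.5, 285°)

Enumerate (i+0.5, j+0.5, θ) over the 26 free cells and 16 admissible headings. For each, cast all 4 beams and compare to the given ranges.
  (6.5, 4.5, 240°): beam 1 = 4.0415 ≠ 0.5176 ✗
  (5.5, 4.5, 210°): beam 1 = 5.1962 ≠ 0.5176 ✗
  (3.5, 2.5, 255°): beam 1 = 1.5529 ≠ 0.5176 ✗
  (6.5, 5.5, 240°): beam 1 = 5.1962 ≠ 0.5176 ✗
  (5.5, 3.5, 60°): beam 1 = 2.8868 ≠ 0.5176 ✗
  …
  (2.5, 1.5, 285°): r_1=0.5176, r_2=4.6587, r_3=1.9319, r_4=1.5529 — all match ✓
Unique over the lattice → pose = (2.5, 1.5, 285°).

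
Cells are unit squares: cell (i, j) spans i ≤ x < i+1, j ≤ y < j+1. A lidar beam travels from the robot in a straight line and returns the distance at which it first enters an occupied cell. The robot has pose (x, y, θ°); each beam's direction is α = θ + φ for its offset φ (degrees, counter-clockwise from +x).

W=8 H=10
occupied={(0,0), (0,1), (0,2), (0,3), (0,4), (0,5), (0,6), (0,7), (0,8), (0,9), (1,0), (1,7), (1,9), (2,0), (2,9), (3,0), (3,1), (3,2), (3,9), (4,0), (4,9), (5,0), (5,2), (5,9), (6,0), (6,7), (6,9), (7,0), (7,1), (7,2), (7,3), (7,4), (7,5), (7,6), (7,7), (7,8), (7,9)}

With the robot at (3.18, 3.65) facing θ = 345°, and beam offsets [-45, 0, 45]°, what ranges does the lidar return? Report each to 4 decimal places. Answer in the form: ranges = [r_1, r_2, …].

beam 1: φ=-45°, α=300°
  cosα=0.5000 sinα=-0.8660 | (3,3) | tMaxX 1.6400 tMaxY 0.7506 | tΔX 2.0000 tΔY 1.1547
    t=0.7506 [y] (3,2) — stop
  → r_1 = 0.7506
beam 2: φ=0°, α=345°
  cosα=0.9659 sinα=-0.2588 | (3,3) | tMaxX 0.8489 tMaxY 2.5114 | tΔX 1.0353 tΔY 3.8637
    t=0.8489 [x] (4,3)
    t=1.8842 [x] (5,3)
    t=2.5114 [y] (5,2) — stop
  → r_2 = 2.5114
beam 3: φ=45°, α=30°
  cosα=0.8660 sinα=0.5000 | (3,3) | tMaxX 0.9469 tMaxY 0.7000 | tΔX 1.1547 tΔY 2.0000
    t=0.7000 [y] (3,4)
    t=0.9469 [x] (4,4)
    t=2.1016 [x] (5,4)
    t=2.7000 [y] (5,5)
    t=3.2563 [x] (6,5)
    t=4.4110 [x] (7,5) — stop
  → r_3 = 4.4110

ranges = [0.7506, 2.5114, 4.4110]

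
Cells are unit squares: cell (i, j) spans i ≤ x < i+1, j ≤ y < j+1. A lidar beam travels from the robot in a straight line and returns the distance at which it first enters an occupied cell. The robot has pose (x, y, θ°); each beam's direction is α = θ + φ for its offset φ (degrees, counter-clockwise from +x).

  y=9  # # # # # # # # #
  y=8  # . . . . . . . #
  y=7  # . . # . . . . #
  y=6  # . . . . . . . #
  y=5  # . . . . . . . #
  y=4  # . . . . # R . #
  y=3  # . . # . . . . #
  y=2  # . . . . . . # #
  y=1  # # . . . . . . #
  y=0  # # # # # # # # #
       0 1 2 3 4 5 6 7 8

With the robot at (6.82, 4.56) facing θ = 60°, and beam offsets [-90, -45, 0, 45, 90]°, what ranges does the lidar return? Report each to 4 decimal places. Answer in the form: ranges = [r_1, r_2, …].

ranges = [1.3625, 1.2216, 2.3600, 4.5966, 6.7204]

beam 1: φ=-90°, α=330°
  d=(0.8660,-0.5000)  start (6,4)  tX=0.2078 tY=1.1200  stride 1/|dx|=1.1547 1/|dy|=2.0000
    cross x-line → (7,4), t=0.2078
    cross y-line → (7,3), t=1.1200
    cross x-line → (8,3), t=1.3625 (wall)
  → r_1 = 1.3625
beam 2: φ=-45°, α=15°
  d=(0.9659,0.2588)  start (6,4)  tX=0.1863 tY=1.7000  stride 1/|dx|=1.0353 1/|dy|=3.8637
    cross x-line → (7,4), t=0.1863
    cross x-line → (8,4), t=1.2216 (wall)
  → r_2 = 1.2216
beam 3: φ=0°, α=60°
  d=(0.5000,0.8660)  start (6,4)  tX=0.3600 tY=0.5081  stride 1/|dx|=2.0000 1/|dy|=1.1547
    cross x-line → (7,4), t=0.3600
    cross y-line → (7,5), t=0.5081
    cross y-line → (7,6), t=1.6628
    cross x-line → (8,6), t=2.3600 (wall)
  → r_3 = 2.3600
beam 4: φ=45°, α=105°
  d=(-0.2588,0.9659)  start (6,4)  tX=3.1682 tY=0.4555  stride 1/|dx|=3.8637 1/|dy|=1.0353
    cross y-line → (6,5), t=0.4555
    cross y-line → (6,6), t=1.4908
    cross y-line → (6,7), t=2.5261
    cross x-line → (5,7), t=3.1682
    cross y-line → (5,8), t=3.5614
    cross y-line → (5,9), t=4.5966 (wall)
  → r_4 = 4.5966
beam 5: φ=90°, α=150°
  d=(-0.8660,0.5000)  start (6,4)  tX=0.9469 tY=0.8800  stride 1/|dx|=1.1547 1/|dy|=2.0000
    cross y-line → (6,5), t=0.8800
    cross x-line → (5,5), t=0.9469
    cross x-line → (4,5), t=2.1016
    cross y-line → (4,6), t=2.8800
    cross x-line → (3,6), t=3.2563
    cross x-line → (2,6), t=4.4110
    cross y-line → (2,7), t=4.8800
    cross x-line → (1,7), t=5.5657
    cross x-line → (0,7), t=6.7204 (wall)
  → r_5 = 6.7204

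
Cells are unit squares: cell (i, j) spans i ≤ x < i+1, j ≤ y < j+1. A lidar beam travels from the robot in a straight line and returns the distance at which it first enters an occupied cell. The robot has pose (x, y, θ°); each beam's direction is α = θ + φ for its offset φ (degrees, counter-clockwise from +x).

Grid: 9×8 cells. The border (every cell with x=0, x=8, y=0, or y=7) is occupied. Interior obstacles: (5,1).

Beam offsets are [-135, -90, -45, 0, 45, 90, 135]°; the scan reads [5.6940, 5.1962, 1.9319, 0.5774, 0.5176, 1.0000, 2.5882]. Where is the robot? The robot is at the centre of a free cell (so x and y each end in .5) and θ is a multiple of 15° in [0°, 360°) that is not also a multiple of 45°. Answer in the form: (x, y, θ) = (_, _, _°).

(x, y, θ) = (3.5, 6.5, 60°)

The pose lattice has 41·16 = 656 candidates. Test each by forward raycasting.
  (4.5, 1.5, 15°): beam 1 = 0.5774 ≠ 5.6940 ✗
  (6.5, 3.5, 210°): beam 1 = 3.6235 ≠ 5.6940 ✗
  (5.5, 2.5, 120°): beam 1 = 2.5882 ≠ 5.6940 ✗
  (3.5, 1.5, 30°): beam 1 = 0.5176 ≠ 5.6940 ✗
  …
  (3.5, 6.5, 60°): r_1=5.6940, r_2=5.1962, r_3=1.9319, r_4=0.5774, r_5=0.5176, r_6=1.0000, r_7=2.5882 — all match ✓
No second candidate reproduces the full scan.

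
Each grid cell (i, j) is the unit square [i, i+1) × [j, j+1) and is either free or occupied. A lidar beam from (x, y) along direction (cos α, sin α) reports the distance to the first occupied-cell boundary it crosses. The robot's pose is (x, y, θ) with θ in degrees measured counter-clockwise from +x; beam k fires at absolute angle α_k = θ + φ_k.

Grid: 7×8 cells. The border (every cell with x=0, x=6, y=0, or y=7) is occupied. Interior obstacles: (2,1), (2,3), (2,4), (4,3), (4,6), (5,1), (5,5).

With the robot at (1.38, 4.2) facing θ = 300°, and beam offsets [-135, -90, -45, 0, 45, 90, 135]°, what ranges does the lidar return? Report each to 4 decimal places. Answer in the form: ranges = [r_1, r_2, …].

ranges = [0.3934, 0.4388, 1.4682, 1.2400, 0.6419, 0.7159, 2.8988]

beam 1: φ=-135°, α=165°
  d=(-0.9659,0.2588)  start (1,4)  tX=0.3934 tY=3.0910  stride 1/|dx|=1.0353 1/|dy|=3.8637
    cross x-line → (0,4), t=0.3934 (wall)
  → r_1 = 0.3934
beam 2: φ=-90°, α=210°
  d=(-0.8660,-0.5000)  start (1,4)  tX=0.4388 tY=0.4000  stride 1/|dx|=1.1547 1/|dy|=2.0000
    cross y-line → (1,3), t=0.4000
    cross x-line → (0,3), t=0.4388 (wall)
  → r_2 = 0.4388
beam 3: φ=-45°, α=255°
  d=(-0.2588,-0.9659)  start (1,4)  tX=1.4682 tY=0.2071  stride 1/|dx|=3.8637 1/|dy|=1.0353
    cross y-line → (1,3), t=0.2071
    cross y-line → (1,2), t=1.2423
    cross x-line → (0,2), t=1.4682 (wall)
  → r_3 = 1.4682
beam 4: φ=0°, α=300°
  d=(0.5000,-0.8660)  start (1,4)  tX=1.2400 tY=0.2309  stride 1/|dx|=2.0000 1/|dy|=1.1547
    cross y-line → (1,3), t=0.2309
    cross x-line → (2,3), t=1.2400 (wall)
  → r_4 = 1.2400
beam 5: φ=45°, α=345°
  d=(0.9659,-0.2588)  start (1,4)  tX=0.6419 tY=0.7727  stride 1/|dx|=1.0353 1/|dy|=3.8637
    cross x-line → (2,4), t=0.6419 (wall)
  → r_5 = 0.6419
beam 6: φ=90°, α=30°
  d=(0.8660,0.5000)  start (1,4)  tX=0.7159 tY=1.6000  stride 1/|dx|=1.1547 1/|dy|=2.0000
    cross x-line → (2,4), t=0.7159 (wall)
  → r_6 = 0.7159
beam 7: φ=135°, α=75°
  d=(0.2588,0.9659)  start (1,4)  tX=2.3955 tY=0.8282  stride 1/|dx|=3.8637 1/|dy|=1.0353
    cross y-line → (1,5), t=0.8282
    cross y-line → (1,6), t=1.8635
    cross x-line → (2,6), t=2.3955
    cross y-line → (2,7), t=2.8988 (wall)
  → r_7 = 2.8988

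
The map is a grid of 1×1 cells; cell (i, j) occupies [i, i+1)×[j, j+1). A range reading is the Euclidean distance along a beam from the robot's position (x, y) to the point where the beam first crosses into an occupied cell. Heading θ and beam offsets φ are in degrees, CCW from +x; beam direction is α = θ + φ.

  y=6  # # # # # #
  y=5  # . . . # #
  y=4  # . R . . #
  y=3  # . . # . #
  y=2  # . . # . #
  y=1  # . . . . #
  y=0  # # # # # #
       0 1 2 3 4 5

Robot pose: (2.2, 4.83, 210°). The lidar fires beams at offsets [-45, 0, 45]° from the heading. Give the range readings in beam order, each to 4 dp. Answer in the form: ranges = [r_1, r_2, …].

ranges = [1.2423, 1.3856, 3.9651]

beam 1: φ=-45°, α=165°
  direction (-0.9659, 0.2588); cell (2,4); t to first gridline: x 0.2071, y 0.6568 (then +1.0353 / +3.8637)
    (1,4) via x @ 0.2071
    (1,5) via y @ 0.6568
    (0,5) via x @ 1.2423  # hit
  → r_1 = 1.2423
beam 2: φ=0°, α=210°
  direction (-0.8660, -0.5000); cell (2,4); t to first gridline: x 0.2309, y 1.6600 (then +1.1547 / +2.0000)
    (1,4) via x @ 0.2309
    (0,4) via x @ 1.3856  # hit
  → r_2 = 1.3856
beam 3: φ=45°, α=255°
  direction (-0.2588, -0.9659); cell (2,4); t to first gridline: x 0.7727, y 0.8593 (then +3.8637 / +1.0353)
    (1,4) via x @ 0.7727
    (1,3) via y @ 0.8593
    (1,2) via y @ 1.8946
    (1,1) via y @ 2.9298
    (1,0) via y @ 3.9651  # hit
  → r_3 = 3.9651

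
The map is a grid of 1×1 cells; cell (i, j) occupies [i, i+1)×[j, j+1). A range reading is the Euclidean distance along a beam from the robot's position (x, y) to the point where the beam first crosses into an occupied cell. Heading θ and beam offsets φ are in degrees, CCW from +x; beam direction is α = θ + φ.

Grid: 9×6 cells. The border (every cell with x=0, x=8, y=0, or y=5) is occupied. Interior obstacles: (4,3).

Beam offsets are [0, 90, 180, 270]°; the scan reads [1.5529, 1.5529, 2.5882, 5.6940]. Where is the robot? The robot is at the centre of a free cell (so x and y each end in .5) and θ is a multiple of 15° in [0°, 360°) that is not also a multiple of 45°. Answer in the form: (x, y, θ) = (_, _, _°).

Candidates: 27 free-cell centres × 16 headings = 432 poses. Raycast each; keep the one whose scan matches to 4 dp.
  (5.5, 2.5, 120°): beam 1 = 1.0000 ≠ 1.5529 ✗
  (7.5, 2.5, 120°): beam 1 = 2.8868 ≠ 1.5529 ✗
  (5.5, 3.5, 285°): beam 1 = 2.5882 ≠ 1.5529 ✗
  (2.5, 3.5, 120°): beam 1 = 1.7321 ≠ 1.5529 ✗
  …
  (6.5, 2.5, 285°): r_1=1.5529, r_2=1.5529, r_3=2.5882, r_4=5.6940 — all match ✓
No second candidate reproduces the full scan.

(x, y, θ) = (6.5, 2.5, 285°)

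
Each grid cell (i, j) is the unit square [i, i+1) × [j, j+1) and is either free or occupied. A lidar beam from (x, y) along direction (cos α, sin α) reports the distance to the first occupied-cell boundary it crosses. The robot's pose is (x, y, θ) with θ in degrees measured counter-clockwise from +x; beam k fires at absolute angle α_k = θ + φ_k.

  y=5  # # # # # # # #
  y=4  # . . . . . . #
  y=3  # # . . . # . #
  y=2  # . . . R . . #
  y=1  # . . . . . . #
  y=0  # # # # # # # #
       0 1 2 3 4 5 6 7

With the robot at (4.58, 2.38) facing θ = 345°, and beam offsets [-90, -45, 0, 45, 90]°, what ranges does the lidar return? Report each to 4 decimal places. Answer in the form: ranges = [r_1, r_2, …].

ranges = [1.4287, 1.5935, 2.5054, 1.2400, 1.6228]

beam 1: φ=-90°, α=255°
  d=(-0.2588,-0.9659)  start (4,2)  tX=2.2409 tY=0.3934  stride 1/|dx|=3.8637 1/|dy|=1.0353
    cross y-line → (4,1), t=0.3934
    cross y-line → (4,0), t=1.4287 (wall)
  → r_1 = 1.4287
beam 2: φ=-45°, α=300°
  d=(0.5000,-0.8660)  start (4,2)  tX=0.8400 tY=0.4388  stride 1/|dx|=2.0000 1/|dy|=1.1547
    cross y-line → (4,1), t=0.4388
    cross x-line → (5,1), t=0.8400
    cross y-line → (5,0), t=1.5935 (wall)
  → r_2 = 1.5935
beam 3: φ=0°, α=345°
  d=(0.9659,-0.2588)  start (4,2)  tX=0.4348 tY=1.4682  stride 1/|dx|=1.0353 1/|dy|=3.8637
    cross x-line → (5,2), t=0.4348
    cross y-line → (5,1), t=1.4682
    cross x-line → (6,1), t=1.4701
    cross x-line → (7,1), t=2.5054 (wall)
  → r_3 = 2.5054
beam 4: φ=45°, α=30°
  d=(0.8660,0.5000)  start (4,2)  tX=0.4850 tY=1.2400  stride 1/|dx|=1.1547 1/|dy|=2.0000
    cross x-line → (5,2), t=0.4850
    cross y-line → (5,3), t=1.2400 (wall)
  → r_4 = 1.2400
beam 5: φ=90°, α=75°
  d=(0.2588,0.9659)  start (4,2)  tX=1.6228 tY=0.6419  stride 1/|dx|=3.8637 1/|dy|=1.0353
    cross y-line → (4,3), t=0.6419
    cross x-line → (5,3), t=1.6228 (wall)
  → r_5 = 1.6228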